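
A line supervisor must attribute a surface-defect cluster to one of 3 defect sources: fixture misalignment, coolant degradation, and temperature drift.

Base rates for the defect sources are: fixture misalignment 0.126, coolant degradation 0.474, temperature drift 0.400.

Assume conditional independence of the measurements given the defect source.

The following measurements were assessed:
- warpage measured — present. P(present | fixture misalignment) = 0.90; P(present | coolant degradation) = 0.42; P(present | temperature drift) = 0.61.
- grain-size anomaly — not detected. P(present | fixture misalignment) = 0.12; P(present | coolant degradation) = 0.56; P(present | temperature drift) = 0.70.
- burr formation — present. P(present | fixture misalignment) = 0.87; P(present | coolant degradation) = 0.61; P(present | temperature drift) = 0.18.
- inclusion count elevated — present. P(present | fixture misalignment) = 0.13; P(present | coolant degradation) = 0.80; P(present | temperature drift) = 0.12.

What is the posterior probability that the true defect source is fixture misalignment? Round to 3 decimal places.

0.203

By Bayes' rule with conditional independence, the unnormalized weight for each hypothesis is prior × ∏ likelihoods (using 1 − P(present | H) for each absent measurement):
  fixture misalignment: 0.126 × 0.90 × (1 − 0.12) × 0.87 × 0.13 = 0.011286
  coolant degradation: 0.474 × 0.42 × (1 − 0.56) × 0.61 × 0.80 = 0.042746
  temperature drift: 0.400 × 0.61 × (1 − 0.70) × 0.18 × 0.12 = 0.0015811
The unnormalized weights sum to 0.055614.
P(fixture misalignment | evidence) = 0.011286 / 0.055614 ≈ 0.203.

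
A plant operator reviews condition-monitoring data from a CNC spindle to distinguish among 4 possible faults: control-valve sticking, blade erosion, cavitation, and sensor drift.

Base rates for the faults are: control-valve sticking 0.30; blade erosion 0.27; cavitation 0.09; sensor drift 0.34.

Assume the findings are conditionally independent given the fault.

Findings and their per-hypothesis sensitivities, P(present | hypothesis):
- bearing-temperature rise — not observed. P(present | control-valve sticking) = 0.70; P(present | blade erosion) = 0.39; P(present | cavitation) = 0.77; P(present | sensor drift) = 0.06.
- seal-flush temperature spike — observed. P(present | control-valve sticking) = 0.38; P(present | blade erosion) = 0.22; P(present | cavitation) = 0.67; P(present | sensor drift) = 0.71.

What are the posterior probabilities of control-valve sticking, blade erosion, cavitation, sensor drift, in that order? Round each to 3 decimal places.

By Bayes' rule with conditional independence, the unnormalized weight for each hypothesis is prior × ∏ likelihoods (using 1 − P(present | H) for each absent finding):
  control-valve sticking: 0.30 × (1 − 0.70) × 0.38 = 0.0342
  blade erosion: 0.27 × (1 − 0.39) × 0.22 = 0.036234
  cavitation: 0.09 × (1 − 0.77) × 0.67 = 0.013869
  sensor drift: 0.34 × (1 − 0.06) × 0.71 = 0.22692
Normalizing constant Z = 0.0342 + 0.036234 + 0.013869 + 0.22692 = 0.31122.
P(control-valve sticking | evidence) = 0.0342 / 0.31122 ≈ 0.110
P(blade erosion | evidence) = 0.036234 / 0.31122 ≈ 0.116
P(cavitation | evidence) = 0.013869 / 0.31122 ≈ 0.045
P(sensor drift | evidence) = 0.22692 / 0.31122 ≈ 0.729

0.110, 0.116, 0.045, 0.729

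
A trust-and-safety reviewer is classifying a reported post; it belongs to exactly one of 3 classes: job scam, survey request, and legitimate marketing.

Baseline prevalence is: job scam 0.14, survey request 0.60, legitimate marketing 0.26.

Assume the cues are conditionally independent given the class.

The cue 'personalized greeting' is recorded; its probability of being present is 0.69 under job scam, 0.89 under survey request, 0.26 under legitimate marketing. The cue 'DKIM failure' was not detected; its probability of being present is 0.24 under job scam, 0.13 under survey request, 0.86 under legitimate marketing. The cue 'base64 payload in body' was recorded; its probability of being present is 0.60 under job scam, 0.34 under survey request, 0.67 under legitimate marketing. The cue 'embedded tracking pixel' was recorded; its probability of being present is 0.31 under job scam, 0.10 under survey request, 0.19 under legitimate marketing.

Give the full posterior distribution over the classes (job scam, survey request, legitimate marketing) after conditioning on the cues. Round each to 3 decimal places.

0.445, 0.515, 0.039

Multiply each prior by the joint likelihood of the cue pattern (using 1 − P(present | H) for each absent cue):
  job scam: 0.14 × 0.69 × (1 − 0.24) × 0.60 × 0.31 = 0.013655
  survey request: 0.60 × 0.89 × (1 − 0.13) × 0.34 × 0.10 = 0.015796
  legitimate marketing: 0.26 × 0.26 × (1 − 0.86) × 0.67 × 0.19 = 0.0012048
The unnormalized weights sum to 0.030656.
P(job scam | evidence) = 0.013655 / 0.030656 ≈ 0.445
P(survey request | evidence) = 0.015796 / 0.030656 ≈ 0.515
P(legitimate marketing | evidence) = 0.0012048 / 0.030656 ≈ 0.039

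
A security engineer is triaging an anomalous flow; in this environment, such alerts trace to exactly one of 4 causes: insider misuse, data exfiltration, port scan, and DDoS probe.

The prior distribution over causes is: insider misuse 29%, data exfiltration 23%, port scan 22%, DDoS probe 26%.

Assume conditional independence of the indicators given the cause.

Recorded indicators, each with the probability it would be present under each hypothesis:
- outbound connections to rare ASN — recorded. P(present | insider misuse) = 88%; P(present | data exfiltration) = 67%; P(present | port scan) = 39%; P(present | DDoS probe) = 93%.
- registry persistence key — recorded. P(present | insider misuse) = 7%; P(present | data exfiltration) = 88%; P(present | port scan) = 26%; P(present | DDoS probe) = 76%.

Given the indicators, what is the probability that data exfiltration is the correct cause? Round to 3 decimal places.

By Bayes' rule with conditional independence, the unnormalized weight for each hypothesis is prior × ∏ likelihoods:
  insider misuse: 0.29 × 0.88 × 0.07 = 0.017864
  data exfiltration: 0.23 × 0.67 × 0.88 = 0.13561
  port scan: 0.22 × 0.39 × 0.26 = 0.022308
  DDoS probe: 0.26 × 0.93 × 0.76 = 0.18377
Marginal likelihood of the evidence = 0.35955.
P(data exfiltration | evidence) = 0.13561 / 0.35955 ≈ 0.377.

0.377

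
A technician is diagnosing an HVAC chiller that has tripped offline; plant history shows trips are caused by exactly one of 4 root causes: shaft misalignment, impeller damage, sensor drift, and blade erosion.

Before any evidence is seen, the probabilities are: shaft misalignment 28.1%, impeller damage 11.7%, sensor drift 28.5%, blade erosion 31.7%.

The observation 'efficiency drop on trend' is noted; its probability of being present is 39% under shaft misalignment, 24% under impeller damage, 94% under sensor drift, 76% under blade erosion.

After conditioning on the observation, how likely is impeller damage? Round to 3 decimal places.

0.043

By Bayes' rule, the unnormalized weight for each hypothesis is prior × likelihood:
  shaft misalignment: 0.281 × 0.39 = 0.10959
  impeller damage: 0.117 × 0.24 = 0.02808
  sensor drift: 0.285 × 0.94 = 0.2679
  blade erosion: 0.317 × 0.76 = 0.24092
The unnormalized weights sum to 0.64649.
P(impeller damage | evidence) = 0.02808 / 0.64649 ≈ 0.043.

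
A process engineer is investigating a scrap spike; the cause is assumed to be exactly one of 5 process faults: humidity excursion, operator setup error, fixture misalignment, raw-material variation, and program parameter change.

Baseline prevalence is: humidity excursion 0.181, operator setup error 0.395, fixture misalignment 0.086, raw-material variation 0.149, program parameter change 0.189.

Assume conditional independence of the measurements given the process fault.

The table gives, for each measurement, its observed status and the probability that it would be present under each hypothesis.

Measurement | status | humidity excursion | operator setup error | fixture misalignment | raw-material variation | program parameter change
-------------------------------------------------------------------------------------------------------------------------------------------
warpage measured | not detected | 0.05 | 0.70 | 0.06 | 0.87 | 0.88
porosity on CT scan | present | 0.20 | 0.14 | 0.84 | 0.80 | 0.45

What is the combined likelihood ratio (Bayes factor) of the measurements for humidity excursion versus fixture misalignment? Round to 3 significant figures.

0.241

Joint likelihood of the measurement pattern under each hypothesis (using 1 − P(present | H) for each absent measurement):
  humidity excursion: (1 − 0.05) × 0.20 = 0.19
  fixture misalignment: (1 − 0.06) × 0.84 = 0.7896
Bayes factor = 0.19 / 0.7896 ≈ 0.241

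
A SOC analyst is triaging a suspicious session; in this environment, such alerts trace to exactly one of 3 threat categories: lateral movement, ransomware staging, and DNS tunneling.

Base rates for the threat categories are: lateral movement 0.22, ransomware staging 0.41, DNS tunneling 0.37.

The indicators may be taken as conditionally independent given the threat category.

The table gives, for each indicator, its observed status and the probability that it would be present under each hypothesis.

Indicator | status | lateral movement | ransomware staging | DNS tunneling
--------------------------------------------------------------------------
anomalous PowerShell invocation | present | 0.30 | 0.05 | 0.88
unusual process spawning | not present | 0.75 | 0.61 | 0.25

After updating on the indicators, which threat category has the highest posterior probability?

DNS tunneling

Multiply each prior by the joint likelihood of the indicator pattern (using 1 − P(present | H) for each absent indicator):
  lateral movement: 0.22 × 0.30 × (1 − 0.75) = 0.0165
  ransomware staging: 0.41 × 0.05 × (1 − 0.61) = 0.007995
  DNS tunneling: 0.37 × 0.88 × (1 − 0.25) = 0.2442
Marginal likelihood of the evidence = 0.2687.
P(lateral movement | evidence) ≈ 0.0165 / 0.2687 ≈ 0.061
P(ransomware staging | evidence) ≈ 0.007995 / 0.2687 ≈ 0.030
P(DNS tunneling | evidence) ≈ 0.2442 / 0.2687 ≈ 0.909
The largest is 0.909, so DNS tunneling is most probable.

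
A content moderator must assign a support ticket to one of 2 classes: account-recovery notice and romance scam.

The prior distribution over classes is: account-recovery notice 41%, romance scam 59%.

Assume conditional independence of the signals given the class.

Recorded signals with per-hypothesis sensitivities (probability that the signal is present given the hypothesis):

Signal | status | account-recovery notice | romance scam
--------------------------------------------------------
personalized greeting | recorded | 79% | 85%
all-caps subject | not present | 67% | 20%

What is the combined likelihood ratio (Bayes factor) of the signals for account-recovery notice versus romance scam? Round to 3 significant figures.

0.383

The Bayes factor is the ratio of the joint likelihoods of the signal pattern under the two hypotheses (using 1 − P(present | H) for each absent signal).
  account-recovery notice: 0.79 × (1 − 0.67) = 0.2607
  romance scam: 0.85 × (1 − 0.20) = 0.68
Bayes factor = 0.2607 / 0.68 ≈ 0.383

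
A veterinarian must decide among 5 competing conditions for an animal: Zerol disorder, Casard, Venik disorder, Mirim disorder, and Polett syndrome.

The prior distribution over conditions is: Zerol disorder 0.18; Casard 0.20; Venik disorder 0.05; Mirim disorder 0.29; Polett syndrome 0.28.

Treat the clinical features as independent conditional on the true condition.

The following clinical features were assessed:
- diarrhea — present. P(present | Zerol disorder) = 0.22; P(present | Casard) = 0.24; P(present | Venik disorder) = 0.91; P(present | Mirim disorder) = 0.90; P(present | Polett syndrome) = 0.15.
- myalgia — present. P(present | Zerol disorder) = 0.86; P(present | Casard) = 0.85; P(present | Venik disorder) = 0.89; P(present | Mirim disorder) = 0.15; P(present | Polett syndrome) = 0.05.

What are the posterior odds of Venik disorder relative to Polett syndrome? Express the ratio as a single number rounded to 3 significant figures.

Unnormalized posterior weight (prior times the clinical feature likelihoods) for each of the two hypotheses:
  Venik disorder: 0.05 × 0.91 × 0.89 = 0.040495
  Polett syndrome: 0.28 × 0.15 × 0.05 = 0.0021
Odds(Venik disorder : Polett syndrome) = 0.040495 / 0.0021 ≈ 19.3.

19.3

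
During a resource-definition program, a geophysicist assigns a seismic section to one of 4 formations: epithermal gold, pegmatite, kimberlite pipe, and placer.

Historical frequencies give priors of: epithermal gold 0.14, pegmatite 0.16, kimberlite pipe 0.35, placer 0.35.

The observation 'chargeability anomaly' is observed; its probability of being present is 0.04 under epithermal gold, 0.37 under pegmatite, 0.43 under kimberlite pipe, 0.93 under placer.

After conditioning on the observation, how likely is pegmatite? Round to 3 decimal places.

0.109

For each hypothesis, the unnormalized posterior weight is prior × likelihood:
  epithermal gold: 0.14 × 0.04 = 0.0056
  pegmatite: 0.16 × 0.37 = 0.0592
  kimberlite pipe: 0.35 × 0.43 = 0.1505
  placer: 0.35 × 0.93 = 0.3255
Normalizing constant Z = 0.0056 + 0.0592 + 0.1505 + 0.3255 = 0.5408.
P(pegmatite | evidence) = 0.0592 / 0.5408 ≈ 0.109.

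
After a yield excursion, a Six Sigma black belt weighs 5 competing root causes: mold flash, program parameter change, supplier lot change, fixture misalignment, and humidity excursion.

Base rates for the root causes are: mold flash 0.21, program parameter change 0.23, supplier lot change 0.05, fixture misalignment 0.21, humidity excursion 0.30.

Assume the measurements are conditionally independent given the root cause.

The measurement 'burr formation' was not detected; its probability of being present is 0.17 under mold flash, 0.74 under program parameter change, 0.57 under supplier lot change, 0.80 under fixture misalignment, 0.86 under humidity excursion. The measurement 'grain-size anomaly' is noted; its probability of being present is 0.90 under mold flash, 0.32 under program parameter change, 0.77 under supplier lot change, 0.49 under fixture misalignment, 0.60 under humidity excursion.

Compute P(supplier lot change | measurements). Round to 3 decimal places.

0.069

Multiply each prior by the joint likelihood of the measurement pattern (using 1 − P(present | H) for each absent measurement):
  mold flash: 0.21 × (1 − 0.17) × 0.90 = 0.15687
  program parameter change: 0.23 × (1 − 0.74) × 0.32 = 0.019136
  supplier lot change: 0.05 × (1 − 0.57) × 0.77 = 0.016555
  fixture misalignment: 0.21 × (1 − 0.80) × 0.49 = 0.02058
  humidity excursion: 0.30 × (1 − 0.86) × 0.60 = 0.0252
The unnormalized weights sum to 0.23834.
P(supplier lot change | evidence) = 0.016555 / 0.23834 ≈ 0.069.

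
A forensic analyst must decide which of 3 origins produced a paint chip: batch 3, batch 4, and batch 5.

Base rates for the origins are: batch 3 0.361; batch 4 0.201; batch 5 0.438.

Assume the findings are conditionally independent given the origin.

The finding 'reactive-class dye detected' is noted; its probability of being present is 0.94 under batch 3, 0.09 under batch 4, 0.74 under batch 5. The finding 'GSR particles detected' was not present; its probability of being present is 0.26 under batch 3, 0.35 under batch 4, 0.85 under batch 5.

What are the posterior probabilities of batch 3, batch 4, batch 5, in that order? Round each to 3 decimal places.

For each hypothesis, the unnormalized posterior weight is prior × product of the finding likelihoods (using 1 − P(present | H) for each absent finding):
  batch 3: 0.361 × 0.94 × (1 − 0.26) = 0.25111
  batch 4: 0.201 × 0.09 × (1 − 0.35) = 0.011759
  batch 5: 0.438 × 0.74 × (1 − 0.85) = 0.048618
Normalizing constant Z = 0.25111 + 0.011759 + 0.048618 = 0.31149.
P(batch 3 | evidence) = 0.25111 / 0.31149 ≈ 0.806
P(batch 4 | evidence) = 0.011759 / 0.31149 ≈ 0.038
P(batch 5 | evidence) = 0.048618 / 0.31149 ≈ 0.156

0.806, 0.038, 0.156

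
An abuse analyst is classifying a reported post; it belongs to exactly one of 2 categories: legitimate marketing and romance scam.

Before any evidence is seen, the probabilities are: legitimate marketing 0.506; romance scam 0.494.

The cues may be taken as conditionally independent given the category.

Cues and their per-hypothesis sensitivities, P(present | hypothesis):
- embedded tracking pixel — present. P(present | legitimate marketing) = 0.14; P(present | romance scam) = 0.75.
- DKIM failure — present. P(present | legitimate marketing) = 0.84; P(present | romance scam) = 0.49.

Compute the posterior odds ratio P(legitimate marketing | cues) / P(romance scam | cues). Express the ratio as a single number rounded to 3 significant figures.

0.328

The normalizing constant cancels in an odds ratio, so compute prior × likelihood for the two hypotheses only:
  legitimate marketing: 0.506 × 0.14 × 0.84 = 0.059506
  romance scam: 0.494 × 0.75 × 0.49 = 0.18154
Odds(legitimate marketing : romance scam) = 0.059506 / 0.18154 ≈ 0.328.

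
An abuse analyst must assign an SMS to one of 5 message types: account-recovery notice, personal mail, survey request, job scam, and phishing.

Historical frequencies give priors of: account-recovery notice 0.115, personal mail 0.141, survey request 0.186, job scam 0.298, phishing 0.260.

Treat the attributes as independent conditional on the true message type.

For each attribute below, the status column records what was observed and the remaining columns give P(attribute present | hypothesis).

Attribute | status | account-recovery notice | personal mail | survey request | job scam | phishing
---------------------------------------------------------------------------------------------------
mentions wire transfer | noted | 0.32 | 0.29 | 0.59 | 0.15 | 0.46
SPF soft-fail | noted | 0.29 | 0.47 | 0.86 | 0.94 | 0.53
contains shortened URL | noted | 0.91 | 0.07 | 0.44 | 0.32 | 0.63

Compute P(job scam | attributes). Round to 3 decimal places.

By Bayes' rule with conditional independence, the unnormalized weight for each hypothesis is prior × ∏ likelihoods:
  account-recovery notice: 0.115 × 0.32 × 0.29 × 0.91 = 0.0097115
  personal mail: 0.141 × 0.29 × 0.47 × 0.07 = 0.0013453
  survey request: 0.186 × 0.59 × 0.86 × 0.44 = 0.041526
  job scam: 0.298 × 0.15 × 0.94 × 0.32 = 0.013446
  phishing: 0.260 × 0.46 × 0.53 × 0.63 = 0.039934
The unnormalized weights sum to 0.10596.
P(job scam | evidence) = 0.013446 / 0.10596 ≈ 0.127.

0.127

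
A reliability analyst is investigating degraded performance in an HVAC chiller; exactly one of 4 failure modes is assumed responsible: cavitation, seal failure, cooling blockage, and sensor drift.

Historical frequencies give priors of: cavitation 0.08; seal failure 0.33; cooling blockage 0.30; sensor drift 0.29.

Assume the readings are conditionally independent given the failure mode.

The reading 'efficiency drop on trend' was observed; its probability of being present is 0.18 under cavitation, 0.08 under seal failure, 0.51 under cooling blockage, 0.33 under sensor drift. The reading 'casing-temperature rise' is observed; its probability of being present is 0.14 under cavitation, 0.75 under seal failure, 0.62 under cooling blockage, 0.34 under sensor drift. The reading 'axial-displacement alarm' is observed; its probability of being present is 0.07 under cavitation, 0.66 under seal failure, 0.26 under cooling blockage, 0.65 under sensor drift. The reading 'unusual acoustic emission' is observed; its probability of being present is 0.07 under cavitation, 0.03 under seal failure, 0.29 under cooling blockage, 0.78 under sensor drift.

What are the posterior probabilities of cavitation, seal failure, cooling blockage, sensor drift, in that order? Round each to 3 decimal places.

By Bayes' rule with conditional independence, the unnormalized weight for each hypothesis is prior × ∏ likelihoods:
  cavitation: 0.08 × 0.18 × 0.14 × 0.07 × 0.07 = 9.8784e-06
  seal failure: 0.33 × 0.08 × 0.75 × 0.66 × 0.03 = 0.00039204
  cooling blockage: 0.30 × 0.51 × 0.62 × 0.26 × 0.29 = 0.0071524
  sensor drift: 0.29 × 0.33 × 0.34 × 0.65 × 0.78 = 0.016497
The unnormalized weights sum to 0.024051.
P(cavitation | evidence) = 9.8784e-06 / 0.024051 ≈ 0.000
P(seal failure | evidence) = 0.00039204 / 0.024051 ≈ 0.016
P(cooling blockage | evidence) = 0.0071524 / 0.024051 ≈ 0.297
P(sensor drift | evidence) = 0.016497 / 0.024051 ≈ 0.686

0.000, 0.016, 0.297, 0.686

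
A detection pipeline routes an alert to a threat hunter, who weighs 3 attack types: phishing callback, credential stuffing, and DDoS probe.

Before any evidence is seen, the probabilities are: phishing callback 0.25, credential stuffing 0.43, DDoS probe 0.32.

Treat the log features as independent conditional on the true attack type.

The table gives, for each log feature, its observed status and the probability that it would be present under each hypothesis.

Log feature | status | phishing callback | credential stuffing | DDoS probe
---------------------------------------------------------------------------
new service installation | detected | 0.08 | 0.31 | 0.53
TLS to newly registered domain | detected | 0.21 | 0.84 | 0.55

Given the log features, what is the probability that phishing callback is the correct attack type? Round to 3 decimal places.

0.020

For each hypothesis, the unnormalized posterior weight is prior × product of the log feature likelihoods:
  phishing callback: 0.25 × 0.08 × 0.21 = 0.0042
  credential stuffing: 0.43 × 0.31 × 0.84 = 0.11197
  DDoS probe: 0.32 × 0.53 × 0.55 = 0.09328
Normalizing constant Z = 0.0042 + 0.11197 + 0.09328 = 0.20945.
P(phishing callback | evidence) = 0.0042 / 0.20945 ≈ 0.020.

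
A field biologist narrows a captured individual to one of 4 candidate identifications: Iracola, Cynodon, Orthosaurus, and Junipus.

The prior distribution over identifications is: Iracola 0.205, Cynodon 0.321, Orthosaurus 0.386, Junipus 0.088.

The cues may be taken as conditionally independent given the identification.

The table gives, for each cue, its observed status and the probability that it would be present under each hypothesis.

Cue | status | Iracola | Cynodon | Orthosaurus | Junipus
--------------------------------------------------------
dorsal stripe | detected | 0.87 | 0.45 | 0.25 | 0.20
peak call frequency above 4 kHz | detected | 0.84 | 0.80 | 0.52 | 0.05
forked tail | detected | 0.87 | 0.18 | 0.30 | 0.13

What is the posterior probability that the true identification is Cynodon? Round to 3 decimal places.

0.125

For each hypothesis, the unnormalized posterior weight is prior × product of the cue likelihoods:
  Iracola: 0.205 × 0.87 × 0.84 × 0.87 = 0.13034
  Cynodon: 0.321 × 0.45 × 0.80 × 0.18 = 0.020801
  Orthosaurus: 0.386 × 0.25 × 0.52 × 0.30 = 0.015054
  Junipus: 0.088 × 0.20 × 0.05 × 0.13 = 0.0001144
Normalizing constant Z = 0.13034 + 0.020801 + 0.015054 + 0.0001144 = 0.16631.
P(Cynodon | evidence) = 0.020801 / 0.16631 ≈ 0.125.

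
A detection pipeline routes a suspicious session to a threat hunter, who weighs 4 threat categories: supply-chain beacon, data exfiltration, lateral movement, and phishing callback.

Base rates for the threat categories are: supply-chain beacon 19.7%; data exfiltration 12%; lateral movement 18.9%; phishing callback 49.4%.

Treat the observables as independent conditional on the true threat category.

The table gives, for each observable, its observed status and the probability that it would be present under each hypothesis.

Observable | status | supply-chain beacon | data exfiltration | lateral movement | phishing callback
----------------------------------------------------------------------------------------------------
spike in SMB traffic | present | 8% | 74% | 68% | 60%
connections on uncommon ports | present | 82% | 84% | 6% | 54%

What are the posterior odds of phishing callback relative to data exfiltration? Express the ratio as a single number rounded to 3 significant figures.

Posterior odds equal prior odds times the likelihood ratio; only the two competing hypotheses matter.
  phishing callback: 0.494 × 0.60 × 0.54 = 0.16006
  data exfiltration: 0.120 × 0.74 × 0.84 = 0.074592
Odds(phishing callback : data exfiltration) = 0.16006 / 0.074592 ≈ 2.15.

2.15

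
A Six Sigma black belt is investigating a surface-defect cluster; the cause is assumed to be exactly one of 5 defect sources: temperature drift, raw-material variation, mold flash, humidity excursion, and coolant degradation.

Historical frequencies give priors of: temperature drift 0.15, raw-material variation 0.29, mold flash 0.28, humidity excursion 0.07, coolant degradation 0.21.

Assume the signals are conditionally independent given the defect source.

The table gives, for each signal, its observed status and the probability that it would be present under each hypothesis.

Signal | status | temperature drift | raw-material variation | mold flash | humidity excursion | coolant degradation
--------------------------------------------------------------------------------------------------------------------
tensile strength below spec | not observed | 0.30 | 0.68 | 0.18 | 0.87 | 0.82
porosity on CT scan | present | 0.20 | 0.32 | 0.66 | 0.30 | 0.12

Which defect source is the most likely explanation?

mold flash

Multiply each prior by the joint likelihood of the signal pattern (using 1 − P(present | H) for each absent signal):
  temperature drift: 0.15 × (1 − 0.30) × 0.20 = 0.021
  raw-material variation: 0.29 × (1 − 0.68) × 0.32 = 0.029696
  mold flash: 0.28 × (1 − 0.18) × 0.66 = 0.15154
  humidity excursion: 0.07 × (1 − 0.87) × 0.30 = 0.00273
  coolant degradation: 0.21 × (1 − 0.82) × 0.12 = 0.004536
Normalizing constant Z = 0.021 + 0.029696 + 0.15154 + 0.00273 + 0.004536 = 0.2095.
P(temperature drift | evidence) ≈ 0.021 / 0.2095 ≈ 0.100
P(raw-material variation | evidence) ≈ 0.029696 / 0.2095 ≈ 0.142
P(mold flash | evidence) ≈ 0.15154 / 0.2095 ≈ 0.723
P(humidity excursion | evidence) ≈ 0.00273 / 0.2095 ≈ 0.013
P(coolant degradation | evidence) ≈ 0.004536 / 0.2095 ≈ 0.022
The largest is 0.723, so mold flash is most probable.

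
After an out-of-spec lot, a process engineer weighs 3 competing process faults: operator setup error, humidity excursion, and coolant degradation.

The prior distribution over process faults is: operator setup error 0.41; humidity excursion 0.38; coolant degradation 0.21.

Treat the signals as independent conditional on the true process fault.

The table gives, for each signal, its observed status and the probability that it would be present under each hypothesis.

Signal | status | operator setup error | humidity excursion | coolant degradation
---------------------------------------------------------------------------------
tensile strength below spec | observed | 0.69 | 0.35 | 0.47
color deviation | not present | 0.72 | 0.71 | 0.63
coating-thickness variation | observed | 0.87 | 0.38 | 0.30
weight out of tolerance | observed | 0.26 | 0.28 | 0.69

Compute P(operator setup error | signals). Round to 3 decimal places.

0.606

Multiply each prior by the joint likelihood of the signal pattern (using 1 − P(present | H) for each absent signal):
  operator setup error: 0.41 × 0.69 × (1 − 0.72) × 0.87 × 0.26 = 0.017918
  humidity excursion: 0.38 × 0.35 × (1 − 0.71) × 0.38 × 0.28 = 0.0041038
  coolant degradation: 0.21 × 0.47 × (1 − 0.63) × 0.30 × 0.69 = 0.0075594
The unnormalized weights sum to 0.029581.
P(operator setup error | evidence) = 0.017918 / 0.029581 ≈ 0.606.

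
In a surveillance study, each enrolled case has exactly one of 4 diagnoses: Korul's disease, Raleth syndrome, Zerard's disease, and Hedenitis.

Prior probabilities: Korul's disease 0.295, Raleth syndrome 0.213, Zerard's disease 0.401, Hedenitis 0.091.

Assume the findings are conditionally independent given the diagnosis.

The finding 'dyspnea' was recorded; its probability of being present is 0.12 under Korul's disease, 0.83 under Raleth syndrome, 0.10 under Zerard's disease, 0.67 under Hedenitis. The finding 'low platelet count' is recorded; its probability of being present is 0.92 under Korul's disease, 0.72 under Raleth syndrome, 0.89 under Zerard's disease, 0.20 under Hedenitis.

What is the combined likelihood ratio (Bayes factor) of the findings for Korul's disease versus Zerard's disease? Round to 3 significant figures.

Joint likelihood of the evidence pattern under each hypothesis:
  Korul's disease: 0.12 × 0.92 = 0.1104
  Zerard's disease: 0.10 × 0.89 = 0.089
Bayes factor = 0.1104 / 0.089 ≈ 1.24

1.24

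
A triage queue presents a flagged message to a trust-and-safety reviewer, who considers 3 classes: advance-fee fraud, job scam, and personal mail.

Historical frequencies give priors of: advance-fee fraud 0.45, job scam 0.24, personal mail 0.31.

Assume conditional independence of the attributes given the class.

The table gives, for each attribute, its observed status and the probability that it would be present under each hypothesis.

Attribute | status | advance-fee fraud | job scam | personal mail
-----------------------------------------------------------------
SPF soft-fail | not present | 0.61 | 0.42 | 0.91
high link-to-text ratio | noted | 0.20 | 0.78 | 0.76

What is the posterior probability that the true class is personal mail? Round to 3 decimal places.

0.129

Multiply each prior by the joint likelihood of the attribute pattern (using 1 − P(present | H) for each absent attribute):
  advance-fee fraud: 0.45 × (1 − 0.61) × 0.20 = 0.0351
  job scam: 0.24 × (1 − 0.42) × 0.78 = 0.10858
  personal mail: 0.31 × (1 − 0.91) × 0.76 = 0.021204
Marginal likelihood of the evidence = 0.16488.
P(personal mail | evidence) = 0.021204 / 0.16488 ≈ 0.129.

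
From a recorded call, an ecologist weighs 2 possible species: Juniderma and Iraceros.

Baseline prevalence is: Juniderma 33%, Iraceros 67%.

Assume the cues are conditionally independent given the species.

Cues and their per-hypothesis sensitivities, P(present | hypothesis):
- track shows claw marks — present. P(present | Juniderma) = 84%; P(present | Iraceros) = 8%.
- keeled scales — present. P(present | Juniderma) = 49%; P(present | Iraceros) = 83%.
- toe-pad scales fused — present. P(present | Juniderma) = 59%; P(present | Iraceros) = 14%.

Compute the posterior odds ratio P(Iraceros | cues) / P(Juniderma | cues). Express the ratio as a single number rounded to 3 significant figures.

The normalizing constant cancels in an odds ratio, so compute prior × likelihood for the two hypotheses only:
  Iraceros: 0.67 × 0.08 × 0.83 × 0.14 = 0.0062283
  Juniderma: 0.33 × 0.84 × 0.49 × 0.59 = 0.080139
Odds(Iraceros : Juniderma) = 0.0062283 / 0.080139 ≈ 0.0777.

0.0777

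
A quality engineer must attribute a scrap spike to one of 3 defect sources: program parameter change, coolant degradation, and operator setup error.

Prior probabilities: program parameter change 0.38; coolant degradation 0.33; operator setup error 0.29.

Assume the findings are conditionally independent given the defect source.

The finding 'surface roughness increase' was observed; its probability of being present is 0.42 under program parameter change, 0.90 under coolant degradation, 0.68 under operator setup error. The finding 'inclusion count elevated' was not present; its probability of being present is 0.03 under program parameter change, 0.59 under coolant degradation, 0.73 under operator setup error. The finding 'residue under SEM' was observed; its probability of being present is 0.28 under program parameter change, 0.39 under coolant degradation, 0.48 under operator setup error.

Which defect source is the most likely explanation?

coolant degradation

For each hypothesis, the unnormalized posterior weight is prior × product of the finding likelihoods (using 1 − P(present | H) for each absent finding):
  program parameter change: 0.38 × 0.42 × (1 − 0.03) × 0.28 = 0.043347
  coolant degradation: 0.33 × 0.90 × (1 − 0.59) × 0.39 = 0.04749
  operator setup error: 0.29 × 0.68 × (1 − 0.73) × 0.48 = 0.025557
Marginal likelihood of the evidence = 0.11639.
P(program parameter change | evidence) ≈ 0.043347 / 0.11639 ≈ 0.372
P(coolant degradation | evidence) ≈ 0.04749 / 0.11639 ≈ 0.408
P(operator setup error | evidence) ≈ 0.025557 / 0.11639 ≈ 0.220
The largest is 0.408, so coolant degradation is most probable.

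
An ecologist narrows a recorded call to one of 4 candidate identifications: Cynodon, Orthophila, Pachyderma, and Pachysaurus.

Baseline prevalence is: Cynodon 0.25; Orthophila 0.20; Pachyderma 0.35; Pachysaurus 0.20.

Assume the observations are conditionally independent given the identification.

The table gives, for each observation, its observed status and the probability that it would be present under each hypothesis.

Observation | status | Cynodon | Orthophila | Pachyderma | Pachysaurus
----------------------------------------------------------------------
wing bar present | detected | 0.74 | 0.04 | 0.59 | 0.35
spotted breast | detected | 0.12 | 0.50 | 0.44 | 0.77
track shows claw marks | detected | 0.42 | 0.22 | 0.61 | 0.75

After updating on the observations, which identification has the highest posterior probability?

Pachyderma

By Bayes' rule with conditional independence, the unnormalized weight for each hypothesis is prior × ∏ likelihoods:
  Cynodon: 0.25 × 0.74 × 0.12 × 0.42 = 0.009324
  Orthophila: 0.20 × 0.04 × 0.50 × 0.22 = 0.00088
  Pachyderma: 0.35 × 0.59 × 0.44 × 0.61 = 0.055425
  Pachysaurus: 0.20 × 0.35 × 0.77 × 0.75 = 0.040425
Marginal likelihood of the evidence = 0.10605.
P(Cynodon | evidence) ≈ 0.009324 / 0.10605 ≈ 0.088
P(Orthophila | evidence) ≈ 0.00088 / 0.10605 ≈ 0.008
P(Pachyderma | evidence) ≈ 0.055425 / 0.10605 ≈ 0.523
P(Pachysaurus | evidence) ≈ 0.040425 / 0.10605 ≈ 0.381
The largest is 0.523, so Pachyderma is most probable.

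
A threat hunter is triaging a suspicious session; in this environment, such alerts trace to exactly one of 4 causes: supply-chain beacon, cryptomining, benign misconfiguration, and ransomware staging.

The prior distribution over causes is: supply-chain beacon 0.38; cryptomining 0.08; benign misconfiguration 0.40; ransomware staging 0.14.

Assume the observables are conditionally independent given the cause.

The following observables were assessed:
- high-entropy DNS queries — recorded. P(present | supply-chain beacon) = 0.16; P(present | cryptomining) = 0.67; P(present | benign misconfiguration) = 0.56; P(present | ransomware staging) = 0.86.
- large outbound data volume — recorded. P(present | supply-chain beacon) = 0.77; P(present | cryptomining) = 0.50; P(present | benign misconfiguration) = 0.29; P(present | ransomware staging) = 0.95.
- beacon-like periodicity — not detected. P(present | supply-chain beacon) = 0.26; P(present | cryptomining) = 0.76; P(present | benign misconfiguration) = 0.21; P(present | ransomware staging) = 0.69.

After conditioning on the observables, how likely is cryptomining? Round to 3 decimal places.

By Bayes' rule with conditional independence, the unnormalized weight for each hypothesis is prior × ∏ likelihoods (using 1 − P(present | H) for each absent observable):
  supply-chain beacon: 0.38 × 0.16 × 0.77 × (1 − 0.26) = 0.034644
  cryptomining: 0.08 × 0.67 × 0.50 × (1 − 0.76) = 0.006432
  benign misconfiguration: 0.40 × 0.56 × 0.29 × (1 − 0.21) = 0.051318
  ransomware staging: 0.14 × 0.86 × 0.95 × (1 − 0.69) = 0.035458
The unnormalized weights sum to 0.12785.
P(cryptomining | evidence) = 0.006432 / 0.12785 ≈ 0.050.

0.050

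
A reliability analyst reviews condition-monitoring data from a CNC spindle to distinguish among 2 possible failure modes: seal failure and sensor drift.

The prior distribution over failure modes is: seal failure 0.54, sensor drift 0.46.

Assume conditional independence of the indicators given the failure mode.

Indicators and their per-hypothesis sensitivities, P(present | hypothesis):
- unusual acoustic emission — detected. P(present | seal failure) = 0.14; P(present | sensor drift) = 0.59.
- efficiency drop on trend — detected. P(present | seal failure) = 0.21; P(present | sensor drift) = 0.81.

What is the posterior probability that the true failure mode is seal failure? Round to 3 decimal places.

Multiply each prior by the joint likelihood of the indicator pattern:
  seal failure: 0.54 × 0.14 × 0.21 = 0.015876
  sensor drift: 0.46 × 0.59 × 0.81 = 0.21983
Normalizing constant Z = 0.015876 + 0.21983 = 0.23571.
P(seal failure | evidence) = 0.015876 / 0.23571 ≈ 0.067.

0.067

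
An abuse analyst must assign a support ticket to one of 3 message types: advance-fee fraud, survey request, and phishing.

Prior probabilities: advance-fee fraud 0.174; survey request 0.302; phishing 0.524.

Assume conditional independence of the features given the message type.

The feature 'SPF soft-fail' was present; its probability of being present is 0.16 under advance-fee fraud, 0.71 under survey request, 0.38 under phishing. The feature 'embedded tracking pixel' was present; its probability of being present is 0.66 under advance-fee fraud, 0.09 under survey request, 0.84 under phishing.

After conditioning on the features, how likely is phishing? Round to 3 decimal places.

0.816

For each hypothesis, the unnormalized posterior weight is prior × product of the feature likelihoods:
  advance-fee fraud: 0.174 × 0.16 × 0.66 = 0.018374
  survey request: 0.302 × 0.71 × 0.09 = 0.019298
  phishing: 0.524 × 0.38 × 0.84 = 0.16726
Marginal likelihood of the evidence = 0.20493.
P(phishing | evidence) = 0.16726 / 0.20493 ≈ 0.816.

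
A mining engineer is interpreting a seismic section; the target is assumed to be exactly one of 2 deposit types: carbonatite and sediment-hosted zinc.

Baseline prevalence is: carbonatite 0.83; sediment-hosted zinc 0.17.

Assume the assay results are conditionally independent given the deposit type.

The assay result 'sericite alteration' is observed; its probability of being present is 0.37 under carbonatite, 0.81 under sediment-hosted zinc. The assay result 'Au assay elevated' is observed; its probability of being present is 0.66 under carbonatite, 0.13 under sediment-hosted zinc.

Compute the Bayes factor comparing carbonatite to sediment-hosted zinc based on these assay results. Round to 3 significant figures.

The Bayes factor is the ratio of the joint likelihoods of the assay result pattern under the two hypotheses.
  carbonatite: 0.37 × 0.66 = 0.2442
  sediment-hosted zinc: 0.81 × 0.13 = 0.1053
Bayes factor = 0.2442 / 0.1053 ≈ 2.32

2.32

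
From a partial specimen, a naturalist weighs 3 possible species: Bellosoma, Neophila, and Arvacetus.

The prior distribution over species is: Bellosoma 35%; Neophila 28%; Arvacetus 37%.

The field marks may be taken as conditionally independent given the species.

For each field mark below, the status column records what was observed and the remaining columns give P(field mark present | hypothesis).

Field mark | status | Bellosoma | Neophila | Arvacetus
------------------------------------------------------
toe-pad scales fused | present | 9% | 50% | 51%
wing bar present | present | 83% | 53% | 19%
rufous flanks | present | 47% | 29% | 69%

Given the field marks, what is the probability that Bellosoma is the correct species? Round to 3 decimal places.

0.210

By Bayes' rule with conditional independence, the unnormalized weight for each hypothesis is prior × ∏ likelihoods:
  Bellosoma: 0.35 × 0.09 × 0.83 × 0.47 = 0.012288
  Neophila: 0.28 × 0.50 × 0.53 × 0.29 = 0.021518
  Arvacetus: 0.37 × 0.51 × 0.19 × 0.69 = 0.024739
Marginal likelihood of the evidence = 0.058545.
P(Bellosoma | evidence) = 0.012288 / 0.058545 ≈ 0.210.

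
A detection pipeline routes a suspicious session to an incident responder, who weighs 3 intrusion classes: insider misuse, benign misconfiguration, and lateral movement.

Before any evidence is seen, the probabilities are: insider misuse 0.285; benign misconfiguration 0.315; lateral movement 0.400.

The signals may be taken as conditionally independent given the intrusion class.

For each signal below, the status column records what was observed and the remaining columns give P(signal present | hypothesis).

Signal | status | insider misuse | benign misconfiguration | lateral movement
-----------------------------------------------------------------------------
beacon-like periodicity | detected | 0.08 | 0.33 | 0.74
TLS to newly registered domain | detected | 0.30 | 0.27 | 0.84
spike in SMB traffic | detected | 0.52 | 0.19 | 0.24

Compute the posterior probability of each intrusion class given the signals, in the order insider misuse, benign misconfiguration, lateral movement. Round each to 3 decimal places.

0.052, 0.078, 0.870

Multiply each prior by the joint likelihood of the signal pattern:
  insider misuse: 0.285 × 0.08 × 0.30 × 0.52 = 0.0035568
  benign misconfiguration: 0.315 × 0.33 × 0.27 × 0.19 = 0.0053326
  lateral movement: 0.400 × 0.74 × 0.84 × 0.24 = 0.059674
Normalizing constant Z = 0.0035568 + 0.0053326 + 0.059674 = 0.068563.
P(insider misuse | evidence) = 0.0035568 / 0.068563 ≈ 0.052
P(benign misconfiguration | evidence) = 0.0053326 / 0.068563 ≈ 0.078
P(lateral movement | evidence) = 0.059674 / 0.068563 ≈ 0.870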